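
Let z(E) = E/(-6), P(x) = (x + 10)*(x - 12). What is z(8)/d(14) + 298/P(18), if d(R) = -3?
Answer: 559/252 ≈ 2.2183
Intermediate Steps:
P(x) = (-12 + x)*(10 + x) (P(x) = (10 + x)*(-12 + x) = (-12 + x)*(10 + x))
z(E) = -E/6 (z(E) = E*(-1/6) = -E/6)
z(8)/d(14) + 298/P(18) = -1/6*8/(-3) + 298/(-120 + 18**2 - 2*18) = -4/3*(-1/3) + 298/(-120 + 324 - 36) = 4/9 + 298/168 = 4/9 + 298*(1/168) = 4/9 + 149/84 = 559/252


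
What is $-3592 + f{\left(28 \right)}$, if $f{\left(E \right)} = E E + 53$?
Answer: $-2755$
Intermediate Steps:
$f{\left(E \right)} = 53 + E^{2}$ ($f{\left(E \right)} = E^{2} + 53 = 53 + E^{2}$)
$-3592 + f{\left(28 \right)} = -3592 + \left(53 + 28^{2}\right) = -3592 + \left(53 + 784\right) = -3592 + 837 = -2755$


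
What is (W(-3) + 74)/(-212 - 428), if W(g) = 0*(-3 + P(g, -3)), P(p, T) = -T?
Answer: -37/320 ≈ -0.11563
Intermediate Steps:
W(g) = 0 (W(g) = 0*(-3 - 1*(-3)) = 0*(-3 + 3) = 0*0 = 0)
(W(-3) + 74)/(-212 - 428) = (0 + 74)/(-212 - 428) = 74/(-640) = 74*(-1/640) = -37/320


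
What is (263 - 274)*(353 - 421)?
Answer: 748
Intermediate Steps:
(263 - 274)*(353 - 421) = -11*(-68) = 748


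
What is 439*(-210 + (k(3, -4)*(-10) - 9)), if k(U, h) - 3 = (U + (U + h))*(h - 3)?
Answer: -47851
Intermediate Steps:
k(U, h) = 3 + (-3 + h)*(h + 2*U) (k(U, h) = 3 + (U + (U + h))*(h - 3) = 3 + (h + 2*U)*(-3 + h) = 3 + (-3 + h)*(h + 2*U))
439*(-210 + (k(3, -4)*(-10) - 9)) = 439*(-210 + ((3 + (-4)² - 6*3 - 3*(-4) + 2*3*(-4))*(-10) - 9)) = 439*(-210 + ((3 + 16 - 18 + 12 - 24)*(-10) - 9)) = 439*(-210 + (-11*(-10) - 9)) = 439*(-210 + (110 - 9)) = 439*(-210 + 101) = 439*(-109) = -47851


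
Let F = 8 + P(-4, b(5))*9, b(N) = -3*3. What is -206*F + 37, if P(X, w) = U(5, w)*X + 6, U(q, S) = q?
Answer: 24345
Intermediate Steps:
b(N) = -9
P(X, w) = 6 + 5*X (P(X, w) = 5*X + 6 = 6 + 5*X)
F = -118 (F = 8 + (6 + 5*(-4))*9 = 8 + (6 - 20)*9 = 8 - 14*9 = 8 - 126 = -118)
-206*F + 37 = -206*(-118) + 37 = 24308 + 37 = 24345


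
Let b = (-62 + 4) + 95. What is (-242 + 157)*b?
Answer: -3145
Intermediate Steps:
b = 37 (b = -58 + 95 = 37)
(-242 + 157)*b = (-242 + 157)*37 = -85*37 = -3145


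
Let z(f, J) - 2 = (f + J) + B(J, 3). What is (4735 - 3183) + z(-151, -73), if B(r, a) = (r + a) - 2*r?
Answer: 1406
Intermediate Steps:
B(r, a) = a - r (B(r, a) = (a + r) - 2*r = a - r)
z(f, J) = 5 + f (z(f, J) = 2 + ((f + J) + (3 - J)) = 2 + ((J + f) + (3 - J)) = 2 + (3 + f) = 5 + f)
(4735 - 3183) + z(-151, -73) = (4735 - 3183) + (5 - 151) = 1552 - 146 = 1406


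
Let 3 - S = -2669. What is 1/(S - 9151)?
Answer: -1/6479 ≈ -0.00015434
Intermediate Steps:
S = 2672 (S = 3 - 1*(-2669) = 3 + 2669 = 2672)
1/(S - 9151) = 1/(2672 - 9151) = 1/(-6479) = -1/6479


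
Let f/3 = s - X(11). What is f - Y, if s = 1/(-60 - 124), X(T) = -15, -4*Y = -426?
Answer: -11319/184 ≈ -61.516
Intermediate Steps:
Y = 213/2 (Y = -¼*(-426) = 213/2 ≈ 106.50)
s = -1/184 (s = 1/(-184) = -1/184 ≈ -0.0054348)
f = 8277/184 (f = 3*(-1/184 - 1*(-15)) = 3*(-1/184 + 15) = 3*(2759/184) = 8277/184 ≈ 44.984)
f - Y = 8277/184 - 1*213/2 = 8277/184 - 213/2 = -11319/184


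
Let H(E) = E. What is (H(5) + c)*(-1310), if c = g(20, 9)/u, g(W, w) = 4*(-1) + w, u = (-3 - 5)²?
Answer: -212875/32 ≈ -6652.3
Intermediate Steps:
u = 64 (u = (-8)² = 64)
g(W, w) = -4 + w
c = 5/64 (c = (-4 + 9)/64 = 5*(1/64) = 5/64 ≈ 0.078125)
(H(5) + c)*(-1310) = (5 + 5/64)*(-1310) = (325/64)*(-1310) = -212875/32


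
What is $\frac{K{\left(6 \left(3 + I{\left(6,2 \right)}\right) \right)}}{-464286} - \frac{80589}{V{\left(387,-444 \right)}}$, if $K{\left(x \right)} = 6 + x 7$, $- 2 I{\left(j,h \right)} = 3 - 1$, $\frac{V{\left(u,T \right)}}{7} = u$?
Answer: $- \frac{2078699348}{69875043} \approx -29.749$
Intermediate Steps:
$V{\left(u,T \right)} = 7 u$
$I{\left(j,h \right)} = -1$ ($I{\left(j,h \right)} = - \frac{3 - 1}{2} = \left(- \frac{1}{2}\right) 2 = -1$)
$K{\left(x \right)} = 6 + 7 x$
$\frac{K{\left(6 \left(3 + I{\left(6,2 \right)}\right) \right)}}{-464286} - \frac{80589}{V{\left(387,-444 \right)}} = \frac{6 + 7 \cdot 6 \left(3 - 1\right)}{-464286} - \frac{80589}{7 \cdot 387} = \left(6 + 7 \cdot 6 \cdot 2\right) \left(- \frac{1}{464286}\right) - \frac{80589}{2709} = \left(6 + 7 \cdot 12\right) \left(- \frac{1}{464286}\right) - \frac{26863}{903} = \left(6 + 84\right) \left(- \frac{1}{464286}\right) - \frac{26863}{903} = 90 \left(- \frac{1}{464286}\right) - \frac{26863}{903} = - \frac{15}{77381} - \frac{26863}{903} = - \frac{2078699348}{69875043}$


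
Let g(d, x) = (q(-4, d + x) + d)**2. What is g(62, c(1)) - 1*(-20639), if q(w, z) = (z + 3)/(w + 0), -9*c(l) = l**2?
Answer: 1841503/81 ≈ 22735.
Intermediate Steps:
c(l) = -l**2/9
q(w, z) = (3 + z)/w
g(d, x) = (-3/4 - x/4 + 3*d/4)**2 (g(d, x) = ((3 + (d + x))/(-4) + d)**2 = (-(3 + d + x)/4 + d)**2 = ((-3/4 - d/4 - x/4) + d)**2 = (-3/4 - x/4 + 3*d/4)**2)
g(62, c(1)) - 1*(-20639) = (-3 - (-1)*1**2/9 + 3*62)**2/16 - 1*(-20639) = (-3 - (-1)/9 + 186)**2/16 + 20639 = (-3 - 1*(-1/9) + 186)**2/16 + 20639 = (-3 + 1/9 + 186)**2/16 + 20639 = (1648/9)**2/16 + 20639 = (1/16)*(2715904/81) + 20639 = 169744/81 + 20639 = 1841503/81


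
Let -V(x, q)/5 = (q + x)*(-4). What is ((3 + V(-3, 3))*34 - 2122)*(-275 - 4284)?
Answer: 9209180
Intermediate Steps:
V(x, q) = 20*q + 20*x (V(x, q) = -5*(q + x)*(-4) = -5*(-4*q - 4*x) = 20*q + 20*x)
((3 + V(-3, 3))*34 - 2122)*(-275 - 4284) = ((3 + (20*3 + 20*(-3)))*34 - 2122)*(-275 - 4284) = ((3 + (60 - 60))*34 - 2122)*(-4559) = ((3 + 0)*34 - 2122)*(-4559) = (3*34 - 2122)*(-4559) = (102 - 2122)*(-4559) = -2020*(-4559) = 9209180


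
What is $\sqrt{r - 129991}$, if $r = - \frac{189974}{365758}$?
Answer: $\frac{2 i \sqrt{587821943199}}{4253} \approx 360.54 i$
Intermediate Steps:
$r = - \frac{2209}{4253}$ ($r = \left(-189974\right) \frac{1}{365758} = - \frac{2209}{4253} \approx -0.5194$)
$\sqrt{r - 129991} = \sqrt{- \frac{2209}{4253} - 129991} = \sqrt{- \frac{552853932}{4253}} = \frac{2 i \sqrt{587821943199}}{4253}$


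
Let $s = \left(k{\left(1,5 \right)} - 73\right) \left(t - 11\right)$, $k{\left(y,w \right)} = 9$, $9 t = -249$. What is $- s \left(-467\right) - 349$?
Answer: $\frac{3465961}{3} \approx 1.1553 \cdot 10^{6}$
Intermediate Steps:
$t = - \frac{83}{3}$ ($t = \frac{1}{9} \left(-249\right) = - \frac{83}{3} \approx -27.667$)
$s = \frac{7424}{3}$ ($s = \left(9 - 73\right) \left(- \frac{83}{3} - 11\right) = \left(-64\right) \left(- \frac{116}{3}\right) = \frac{7424}{3} \approx 2474.7$)
$- s \left(-467\right) - 349 = \left(-1\right) \frac{7424}{3} \left(-467\right) - 349 = \left(- \frac{7424}{3}\right) \left(-467\right) - 349 = \frac{3467008}{3} - 349 = \frac{3465961}{3}$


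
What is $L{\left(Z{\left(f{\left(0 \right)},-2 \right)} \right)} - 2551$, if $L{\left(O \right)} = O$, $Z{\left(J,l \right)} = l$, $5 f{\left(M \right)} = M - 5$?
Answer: $-2553$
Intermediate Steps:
$f{\left(M \right)} = -1 + \frac{M}{5}$ ($f{\left(M \right)} = \frac{M - 5}{5} = \frac{-5 + M}{5} = -1 + \frac{M}{5}$)
$L{\left(Z{\left(f{\left(0 \right)},-2 \right)} \right)} - 2551 = -2 - 2551 = -2553$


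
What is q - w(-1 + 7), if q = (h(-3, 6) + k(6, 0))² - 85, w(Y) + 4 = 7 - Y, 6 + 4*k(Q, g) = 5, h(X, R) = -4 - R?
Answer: 369/16 ≈ 23.063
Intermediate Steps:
k(Q, g) = -¼ (k(Q, g) = -3/2 + (¼)*5 = -3/2 + 5/4 = -¼)
w(Y) = 3 - Y (w(Y) = -4 + (7 - Y) = 3 - Y)
q = 321/16 (q = ((-4 - 1*6) - ¼)² - 85 = ((-4 - 6) - ¼)² - 85 = (-10 - ¼)² - 85 = (-41/4)² - 85 = 1681/16 - 85 = 321/16 ≈ 20.063)
q - w(-1 + 7) = 321/16 - (3 - (-1 + 7)) = 321/16 - (3 - 1*6) = 321/16 - (3 - 6) = 321/16 - 1*(-3) = 321/16 + 3 = 369/16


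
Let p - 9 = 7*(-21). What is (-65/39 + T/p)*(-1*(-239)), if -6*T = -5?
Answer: -331015/828 ≈ -399.78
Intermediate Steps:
p = -138 (p = 9 + 7*(-21) = 9 - 147 = -138)
T = ⅚ (T = -⅙*(-5) = ⅚ ≈ 0.83333)
(-65/39 + T/p)*(-1*(-239)) = (-65/39 + (⅚)/(-138))*(-1*(-239)) = (-65*1/39 + (⅚)*(-1/138))*239 = (-5/3 - 5/828)*239 = -1385/828*239 = -331015/828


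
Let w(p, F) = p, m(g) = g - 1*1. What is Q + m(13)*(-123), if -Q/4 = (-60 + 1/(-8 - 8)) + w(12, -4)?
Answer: -5135/4 ≈ -1283.8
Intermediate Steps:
m(g) = -1 + g (m(g) = g - 1 = -1 + g)
Q = 769/4 (Q = -4*((-60 + 1/(-8 - 8)) + 12) = -4*((-60 + 1/(-16)) + 12) = -4*((-60 - 1/16) + 12) = -4*(-961/16 + 12) = -4*(-769/16) = 769/4 ≈ 192.25)
Q + m(13)*(-123) = 769/4 + (-1 + 13)*(-123) = 769/4 + 12*(-123) = 769/4 - 1476 = -5135/4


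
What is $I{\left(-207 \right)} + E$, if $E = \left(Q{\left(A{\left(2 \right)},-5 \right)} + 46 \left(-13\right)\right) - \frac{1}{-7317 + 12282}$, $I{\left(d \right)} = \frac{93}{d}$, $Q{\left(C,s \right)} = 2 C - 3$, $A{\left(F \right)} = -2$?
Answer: $- \frac{69139303}{114195} \approx -605.45$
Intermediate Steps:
$Q{\left(C,s \right)} = -3 + 2 C$
$E = - \frac{3003826}{4965}$ ($E = \left(\left(-3 + 2 \left(-2\right)\right) + 46 \left(-13\right)\right) - \frac{1}{-7317 + 12282} = \left(\left(-3 - 4\right) - 598\right) - \frac{1}{4965} = \left(-7 - 598\right) - \frac{1}{4965} = -605 - \frac{1}{4965} = - \frac{3003826}{4965} \approx -605.0$)
$I{\left(-207 \right)} + E = \frac{93}{-207} - \frac{3003826}{4965} = 93 \left(- \frac{1}{207}\right) - \frac{3003826}{4965} = - \frac{31}{69} - \frac{3003826}{4965} = - \frac{69139303}{114195}$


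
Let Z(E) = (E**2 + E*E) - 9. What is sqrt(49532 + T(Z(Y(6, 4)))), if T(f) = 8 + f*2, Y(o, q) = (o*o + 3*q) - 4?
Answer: sqrt(57266) ≈ 239.30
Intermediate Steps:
Y(o, q) = -4 + o**2 + 3*q (Y(o, q) = (o**2 + 3*q) - 4 = -4 + o**2 + 3*q)
Z(E) = -9 + 2*E**2 (Z(E) = (E**2 + E**2) - 9 = 2*E**2 - 9 = -9 + 2*E**2)
T(f) = 8 + 2*f
sqrt(49532 + T(Z(Y(6, 4)))) = sqrt(49532 + (8 + 2*(-9 + 2*(-4 + 6**2 + 3*4)**2))) = sqrt(49532 + (8 + 2*(-9 + 2*(-4 + 36 + 12)**2))) = sqrt(49532 + (8 + 2*(-9 + 2*44**2))) = sqrt(49532 + (8 + 2*(-9 + 2*1936))) = sqrt(49532 + (8 + 2*(-9 + 3872))) = sqrt(49532 + (8 + 2*3863)) = sqrt(49532 + (8 + 7726)) = sqrt(49532 + 7734) = sqrt(57266)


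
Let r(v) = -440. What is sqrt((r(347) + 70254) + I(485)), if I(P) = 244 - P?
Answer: sqrt(69573) ≈ 263.77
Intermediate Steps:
sqrt((r(347) + 70254) + I(485)) = sqrt((-440 + 70254) + (244 - 1*485)) = sqrt(69814 + (244 - 485)) = sqrt(69814 - 241) = sqrt(69573)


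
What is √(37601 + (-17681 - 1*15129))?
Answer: √4791 ≈ 69.217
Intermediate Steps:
√(37601 + (-17681 - 1*15129)) = √(37601 + (-17681 - 15129)) = √(37601 - 32810) = √4791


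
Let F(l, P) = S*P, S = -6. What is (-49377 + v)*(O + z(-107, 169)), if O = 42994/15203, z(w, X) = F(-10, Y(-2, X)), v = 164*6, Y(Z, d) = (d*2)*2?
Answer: 2981994758982/15203 ≈ 1.9615e+8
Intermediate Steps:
Y(Z, d) = 4*d (Y(Z, d) = (2*d)*2 = 4*d)
F(l, P) = -6*P
v = 984
z(w, X) = -24*X
O = 42994/15203 (O = 42994*(1/15203) = 42994/15203 ≈ 2.8280)
(-49377 + v)*(O + z(-107, 169)) = (-49377 + 984)*(42994/15203 - 24*169) = -48393*(42994/15203 - 4056) = -48393*(-61620374/15203) = 2981994758982/15203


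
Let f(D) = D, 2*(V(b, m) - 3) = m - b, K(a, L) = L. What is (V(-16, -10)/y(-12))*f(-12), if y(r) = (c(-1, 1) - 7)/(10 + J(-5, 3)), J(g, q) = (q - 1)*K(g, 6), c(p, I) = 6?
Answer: 1584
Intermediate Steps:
V(b, m) = 3 + m/2 - b/2 (V(b, m) = 3 + (m - b)/2 = 3 + (m/2 - b/2) = 3 + m/2 - b/2)
J(g, q) = -6 + 6*q (J(g, q) = (q - 1)*6 = (-1 + q)*6 = -6 + 6*q)
y(r) = -1/22 (y(r) = (6 - 7)/(10 + (-6 + 6*3)) = -1/(10 + (-6 + 18)) = -1/(10 + 12) = -1/22)
(V(-16, -10)/y(-12))*f(-12) = ((3 + (½)*(-10) - ½*(-16))/(-1/22))*(-12) = ((3 - 5 + 8)*(-22))*(-12) = (6*(-22))*(-12) = -132*(-12) = 1584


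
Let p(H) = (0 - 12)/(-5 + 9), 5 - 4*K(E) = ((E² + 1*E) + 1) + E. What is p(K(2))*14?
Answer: -42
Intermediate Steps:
K(E) = 1 - E/2 - E²/4 (K(E) = 5/4 - (((E² + 1*E) + 1) + E)/4 = 5/4 - (((E² + E) + 1) + E)/4 = 5/4 - (((E + E²) + 1) + E)/4 = 5/4 - ((1 + E + E²) + E)/4 = 5/4 - (1 + E² + 2*E)/4 = 5/4 + (-¼ - E/2 - E²/4) = 1 - E/2 - E²/4)
p(H) = -3 (p(H) = -12/4 = -12*¼ = -3)
p(K(2))*14 = -3*14 = -42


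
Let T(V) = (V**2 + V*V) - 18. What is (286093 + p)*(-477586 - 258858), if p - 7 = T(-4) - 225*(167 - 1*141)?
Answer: -206398741216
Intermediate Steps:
T(V) = -18 + 2*V**2 (T(V) = (V**2 + V**2) - 18 = 2*V**2 - 18 = -18 + 2*V**2)
p = -5829 (p = 7 + ((-18 + 2*(-4)**2) - 225*(167 - 1*141)) = 7 + ((-18 + 2*16) - 225*(167 - 141)) = 7 + ((-18 + 32) - 225*26) = 7 + (14 - 5850) = 7 - 5836 = -5829)
(286093 + p)*(-477586 - 258858) = (286093 - 5829)*(-477586 - 258858) = 280264*(-736444) = -206398741216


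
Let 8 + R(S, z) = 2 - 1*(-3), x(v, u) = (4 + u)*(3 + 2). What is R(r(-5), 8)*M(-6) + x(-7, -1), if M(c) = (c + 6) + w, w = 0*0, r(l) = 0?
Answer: 15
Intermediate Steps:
w = 0
x(v, u) = 20 + 5*u (x(v, u) = (4 + u)*5 = 20 + 5*u)
M(c) = 6 + c (M(c) = (c + 6) + 0 = (6 + c) + 0 = 6 + c)
R(S, z) = -3 (R(S, z) = -8 + (2 - 1*(-3)) = -8 + (2 + 3) = -8 + 5 = -3)
R(r(-5), 8)*M(-6) + x(-7, -1) = -3*(6 - 6) + (20 + 5*(-1)) = -3*0 + (20 - 5) = 0 + 15 = 15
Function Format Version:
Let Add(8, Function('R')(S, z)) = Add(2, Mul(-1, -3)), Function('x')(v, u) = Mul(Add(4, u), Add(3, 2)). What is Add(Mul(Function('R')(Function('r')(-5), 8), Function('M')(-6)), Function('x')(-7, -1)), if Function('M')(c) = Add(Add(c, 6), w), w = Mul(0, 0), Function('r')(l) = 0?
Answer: 15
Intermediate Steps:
w = 0
Function('x')(v, u) = Add(20, Mul(5, u)) (Function('x')(v, u) = Mul(Add(4, u), 5) = Add(20, Mul(5, u)))
Function('M')(c) = Add(6, c) (Function('M')(c) = Add(Add(c, 6), 0) = Add(Add(6, c), 0) = Add(6, c))
Function('R')(S, z) = -3 (Function('R')(S, z) = Add(-8, Add(2, Mul(-1, -3))) = Add(-8, Add(2, 3)) = Add(-8, 5) = -3)
Add(Mul(Function('R')(Function('r')(-5), 8), Function('M')(-6)), Function('x')(-7, -1)) = Add(Mul(-3, Add(6, -6)), Add(20, Mul(5, -1))) = Add(Mul(-3, 0), Add(20, -5)) = Add(0, 15) = 15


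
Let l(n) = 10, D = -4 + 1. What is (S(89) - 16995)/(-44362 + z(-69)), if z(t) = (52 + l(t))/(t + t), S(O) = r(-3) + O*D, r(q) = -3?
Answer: 1191285/3061009 ≈ 0.38918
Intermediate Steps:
D = -3
S(O) = -3 - 3*O (S(O) = -3 + O*(-3) = -3 - 3*O)
z(t) = 31/t (z(t) = (52 + 10)/(t + t) = 62/((2*t)) = 62*(1/(2*t)) = 31/t)
(S(89) - 16995)/(-44362 + z(-69)) = ((-3 - 3*89) - 16995)/(-44362 + 31/(-69)) = ((-3 - 267) - 16995)/(-44362 + 31*(-1/69)) = (-270 - 16995)/(-44362 - 31/69) = -17265/(-3061009/69) = -17265*(-69/3061009) = 1191285/3061009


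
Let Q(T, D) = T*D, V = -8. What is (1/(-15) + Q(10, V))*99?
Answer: -39633/5 ≈ -7926.6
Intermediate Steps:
Q(T, D) = D*T
(1/(-15) + Q(10, V))*99 = (1/(-15) - 8*10)*99 = (-1/15 - 80)*99 = -1201/15*99 = -39633/5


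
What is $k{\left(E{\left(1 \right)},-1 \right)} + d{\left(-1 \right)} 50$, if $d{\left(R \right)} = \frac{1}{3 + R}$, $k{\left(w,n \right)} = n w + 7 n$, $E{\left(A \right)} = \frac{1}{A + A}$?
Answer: $\frac{35}{2} \approx 17.5$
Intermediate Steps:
$E{\left(A \right)} = \frac{1}{2 A}$
$k{\left(w,n \right)} = 7 n + n w$
$k{\left(E{\left(1 \right)},-1 \right)} + d{\left(-1 \right)} 50 = - (7 + \frac{1}{2 \cdot 1}) + \frac{1}{3 - 1} \cdot 50 = - (7 + \frac{1}{2} \cdot 1) + \frac{1}{2} \cdot 50 = - (7 + \frac{1}{2}) + \frac{1}{2} \cdot 50 = \left(-1\right) \frac{15}{2} + 25 = - \frac{15}{2} + 25 = \frac{35}{2}$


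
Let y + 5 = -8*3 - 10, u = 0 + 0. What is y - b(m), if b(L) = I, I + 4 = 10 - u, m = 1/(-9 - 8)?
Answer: -45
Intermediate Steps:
u = 0
m = -1/17 (m = 1/(-17) = -1/17 ≈ -0.058824)
I = 6 (I = -4 + (10 - 1*0) = -4 + (10 + 0) = -4 + 10 = 6)
b(L) = 6
y = -39 (y = -5 + (-8*3 - 10) = -5 + (-24 - 10) = -5 - 34 = -39)
y - b(m) = -39 - 1*6 = -39 - 6 = -45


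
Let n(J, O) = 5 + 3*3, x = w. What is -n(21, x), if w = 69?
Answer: -14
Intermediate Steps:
x = 69
n(J, O) = 14 (n(J, O) = 5 + 9 = 14)
-n(21, x) = -1*14 = -14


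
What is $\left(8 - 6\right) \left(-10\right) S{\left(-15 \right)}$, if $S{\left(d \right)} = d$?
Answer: $300$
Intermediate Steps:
$\left(8 - 6\right) \left(-10\right) S{\left(-15 \right)} = \left(8 - 6\right) \left(-10\right) \left(-15\right) = 2 \left(-10\right) \left(-15\right) = \left(-20\right) \left(-15\right) = 300$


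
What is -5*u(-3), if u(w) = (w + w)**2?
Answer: -180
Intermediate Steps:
u(w) = 4*w**2 (u(w) = (2*w)**2 = 4*w**2)
-5*u(-3) = -20*(-3)**2 = -20*9 = -5*36 = -180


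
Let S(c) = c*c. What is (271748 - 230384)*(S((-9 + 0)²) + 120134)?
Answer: 5240611980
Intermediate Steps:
S(c) = c²
(271748 - 230384)*(S((-9 + 0)²) + 120134) = (271748 - 230384)*(((-9 + 0)²)² + 120134) = 41364*(((-9)²)² + 120134) = 41364*(81² + 120134) = 41364*(6561 + 120134) = 41364*126695 = 5240611980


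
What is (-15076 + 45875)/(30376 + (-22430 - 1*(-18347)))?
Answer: 30799/26293 ≈ 1.1714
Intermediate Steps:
(-15076 + 45875)/(30376 + (-22430 - 1*(-18347))) = 30799/(30376 + (-22430 + 18347)) = 30799/(30376 - 4083) = 30799/26293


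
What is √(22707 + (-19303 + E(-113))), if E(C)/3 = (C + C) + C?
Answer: √2387 ≈ 48.857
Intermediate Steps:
E(C) = 9*C (E(C) = 3*((C + C) + C) = 3*(2*C + C) = 3*(3*C) = 9*C)
√(22707 + (-19303 + E(-113))) = √(22707 + (-19303 + 9*(-113))) = √(22707 + (-19303 - 1017)) = √(22707 - 20320) = √2387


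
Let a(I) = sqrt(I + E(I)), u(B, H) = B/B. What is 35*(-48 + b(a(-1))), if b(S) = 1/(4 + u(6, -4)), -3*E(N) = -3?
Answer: -1673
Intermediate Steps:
E(N) = 1 (E(N) = -1/3*(-3) = 1)
u(B, H) = 1
a(I) = sqrt(1 + I) (a(I) = sqrt(I + 1) = sqrt(1 + I))
b(S) = 1/5 (b(S) = 1/(4 + 1) = 1/5)
35*(-48 + b(a(-1))) = 35*(-48 + 1/5) = 35*(-239/5) = -1673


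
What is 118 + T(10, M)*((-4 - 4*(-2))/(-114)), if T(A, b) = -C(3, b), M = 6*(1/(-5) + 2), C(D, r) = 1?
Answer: 6728/57 ≈ 118.04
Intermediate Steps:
M = 54/5 (M = 6*(-⅕ + 2) = 6*(9/5) = 54/5 ≈ 10.800)
T(A, b) = -1 (T(A, b) = -1*1 = -1)
118 + T(10, M)*((-4 - 4*(-2))/(-114)) = 118 - (-4 - 4*(-2))/(-114) = 118 - (-4 + 8)*(-1)/114 = 118 - 4*(-1)/114 = 118 - 1*(-2/57) = 118 + 2/57 = 6728/57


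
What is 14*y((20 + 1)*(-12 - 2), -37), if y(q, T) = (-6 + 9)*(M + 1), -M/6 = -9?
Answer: 2310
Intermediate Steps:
M = 54 (M = -6*(-9) = 54)
y(q, T) = 165 (y(q, T) = (-6 + 9)*(54 + 1) = 3*55 = 165)
14*y((20 + 1)*(-12 - 2), -37) = 14*165 = 2310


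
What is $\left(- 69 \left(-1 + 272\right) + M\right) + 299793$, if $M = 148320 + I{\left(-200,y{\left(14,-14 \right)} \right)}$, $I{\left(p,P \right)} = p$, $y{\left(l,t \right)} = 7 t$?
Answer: $429214$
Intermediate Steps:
$M = 148120$ ($M = 148320 - 200 = 148120$)
$\left(- 69 \left(-1 + 272\right) + M\right) + 299793 = \left(- 69 \left(-1 + 272\right) + 148120\right) + 299793 = \left(\left(-69\right) 271 + 148120\right) + 299793 = \left(-18699 + 148120\right) + 299793 = 129421 + 299793 = 429214$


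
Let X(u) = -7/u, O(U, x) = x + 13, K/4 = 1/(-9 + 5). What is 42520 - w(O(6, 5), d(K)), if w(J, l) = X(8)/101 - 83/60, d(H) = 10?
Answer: 515359271/12120 ≈ 42521.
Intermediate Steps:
K = -1 (K = 4/(-9 + 5) = 4/(-4) = 4*(-1/4) = -1)
O(U, x) = 13 + x
w(J, l) = -16871/12120 (w(J, l) = -7/8/101 - 83/60 = -7*1/8*(1/101) - 83*1/60 = -7/8*1/101 - 83/60 = -7/808 - 83/60 = -16871/12120)
42520 - w(O(6, 5), d(K)) = 42520 - 1*(-16871/12120) = 42520 + 16871/12120 = 515359271/12120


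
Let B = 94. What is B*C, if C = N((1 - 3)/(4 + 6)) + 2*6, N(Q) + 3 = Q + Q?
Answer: 4042/5 ≈ 808.40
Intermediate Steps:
N(Q) = -3 + 2*Q (N(Q) = -3 + (Q + Q) = -3 + 2*Q)
C = 43/5 (C = (-3 + 2*((1 - 3)/(4 + 6))) + 2*6 = (-3 + 2*(-2/10)) + 12 = (-3 + 2*(-2*⅒)) + 12 = (-3 + 2*(-⅕)) + 12 = (-3 - ⅖) + 12 = -17/5 + 12 = 43/5 ≈ 8.6000)
B*C = 94*(43/5) = 4042/5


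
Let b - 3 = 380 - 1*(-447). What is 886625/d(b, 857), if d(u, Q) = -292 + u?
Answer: 886625/538 ≈ 1648.0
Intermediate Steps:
b = 830 (b = 3 + (380 - 1*(-447)) = 3 + (380 + 447) = 3 + 827 = 830)
886625/d(b, 857) = 886625/(-292 + 830) = 886625/538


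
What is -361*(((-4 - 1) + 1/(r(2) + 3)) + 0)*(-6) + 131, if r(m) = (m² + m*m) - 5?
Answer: -10338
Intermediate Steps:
r(m) = -5 + 2*m² (r(m) = (m² + m²) - 5 = 2*m² - 5 = -5 + 2*m²)
-361*(((-4 - 1) + 1/(r(2) + 3)) + 0)*(-6) + 131 = -361*(((-4 - 1) + 1/((-5 + 2*2²) + 3)) + 0)*(-6) + 131 = -361*((-5 + 1/((-5 + 2*4) + 3)) + 0)*(-6) + 131 = -361*((-5 + 1/((-5 + 8) + 3)) + 0)*(-6) + 131 = -361*((-5 + 1/(3 + 3)) + 0)*(-6) + 131 = -361*((-5 + 1/6) + 0)*(-6) + 131 = -361*((-5 + ⅙) + 0)*(-6) + 131 = -361*(-29/6 + 0)*(-6) + 131 = -(-10469)*(-6)/6 + 131 = -361*29 + 131 = -10469 + 131 = -10338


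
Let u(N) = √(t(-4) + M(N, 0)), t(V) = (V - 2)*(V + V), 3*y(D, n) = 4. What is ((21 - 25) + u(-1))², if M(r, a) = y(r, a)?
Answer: 196/3 - 16*√111/3 ≈ 9.1432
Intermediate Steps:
y(D, n) = 4/3 (y(D, n) = (⅓)*4 = 4/3)
M(r, a) = 4/3
t(V) = 2*V*(-2 + V) (t(V) = (-2 + V)*(2*V) = 2*V*(-2 + V))
u(N) = 2*√111/3 (u(N) = √(2*(-4)*(-2 - 4) + 4/3) = √(2*(-4)*(-6) + 4/3) = √(48 + 4/3) = √(148/3) = 2*√111/3)
((21 - 25) + u(-1))² = ((21 - 25) + 2*√111/3)² = (-4 + 2*√111/3)²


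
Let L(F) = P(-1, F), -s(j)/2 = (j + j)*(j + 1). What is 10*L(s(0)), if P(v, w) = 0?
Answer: 0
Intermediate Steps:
s(j) = -4*j*(1 + j) (s(j) = -2*(j + j)*(j + 1) = -2*2*j*(1 + j) = -4*j*(1 + j))
L(F) = 0
10*L(s(0)) = 10*0 = 0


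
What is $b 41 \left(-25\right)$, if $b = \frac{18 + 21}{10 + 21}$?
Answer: $- \frac{39975}{31} \approx -1289.5$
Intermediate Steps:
$b = \frac{39}{31} \approx 1.2581$
$b 41 \left(-25\right) = \frac{39}{31} \cdot 41 \left(-25\right) = \frac{1599}{31} \left(-25\right) = - \frac{39975}{31}$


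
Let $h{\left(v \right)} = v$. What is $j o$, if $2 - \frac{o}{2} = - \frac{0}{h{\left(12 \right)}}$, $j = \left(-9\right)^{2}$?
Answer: $324$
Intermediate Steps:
$j = 81$
$o = 4$ ($o = 4 - 2 \left(- \frac{0}{12}\right) = 4 - 2 \left(\left(-1\right) 0\right) = 4 - 0 = 4 + 0 = 4$)
$j o = 81 \cdot 4 = 324$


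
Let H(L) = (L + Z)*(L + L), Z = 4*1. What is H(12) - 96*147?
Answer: -13728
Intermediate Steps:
Z = 4
H(L) = 2*L*(4 + L) (H(L) = (L + 4)*(L + L) = (4 + L)*(2*L) = 2*L*(4 + L))
H(12) - 96*147 = 2*12*(4 + 12) - 96*147 = 2*12*16 - 14112 = 384 - 14112 = -13728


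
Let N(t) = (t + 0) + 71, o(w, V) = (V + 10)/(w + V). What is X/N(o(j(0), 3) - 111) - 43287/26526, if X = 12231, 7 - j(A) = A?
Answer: -120783227/380206 ≈ -317.68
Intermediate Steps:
j(A) = 7 - A
o(w, V) = (10 + V)/(V + w)
N(t) = 71 + t (N(t) = t + 71 = 71 + t)
X/N(o(j(0), 3) - 111) - 43287/26526 = 12231/(71 + ((10 + 3)/(3 + (7 - 1*0)) - 111)) - 43287/26526 = 12231/(71 + (13/(3 + (7 + 0)) - 111)) - 43287*1/26526 = 12231/(71 + (13/(3 + 7) - 111)) - 14429/8842 = 12231/(71 + (13/10 - 111)) - 14429/8842 = 12231/(71 - 1097/10) - 14429/8842 = 12231/(-387/10) - 14429/8842 = 12231*(-10/387) - 14429/8842 = -13590/43 - 14429/8842 = -120783227/380206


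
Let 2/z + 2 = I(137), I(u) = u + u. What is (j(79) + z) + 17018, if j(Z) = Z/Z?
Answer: 2314585/136 ≈ 17019.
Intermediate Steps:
I(u) = 2*u
z = 1/136 (z = 2/(-2 + 2*137) = 2/(-2 + 274) = 2/272 = 2*(1/272) = 1/136 ≈ 0.0073529)
j(Z) = 1
(j(79) + z) + 17018 = (1 + 1/136) + 17018 = 137/136 + 17018 = 2314585/136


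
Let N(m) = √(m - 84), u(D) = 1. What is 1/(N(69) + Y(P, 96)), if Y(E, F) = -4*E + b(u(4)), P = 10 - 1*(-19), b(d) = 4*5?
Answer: -32/3077 - I*√15/9231 ≈ -0.0104 - 0.00041956*I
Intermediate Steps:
b(d) = 20
P = 29 (P = 10 + 19 = 29)
Y(E, F) = 20 - 4*E (Y(E, F) = -4*E + 20 = 20 - 4*E)
N(m) = √(-84 + m)
1/(N(69) + Y(P, 96)) = 1/(√(-84 + 69) + (20 - 4*29)) = 1/(√(-15) + (20 - 116)) = 1/(I*√15 - 96) = 1/(-96 + I*√15)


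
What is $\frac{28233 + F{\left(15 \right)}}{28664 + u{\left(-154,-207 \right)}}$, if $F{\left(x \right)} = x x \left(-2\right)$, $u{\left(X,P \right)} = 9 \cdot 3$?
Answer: $\frac{27783}{28691} \approx 0.96835$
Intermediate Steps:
$u{\left(X,P \right)} = 27$
$F{\left(x \right)} = - 2 x^{2}$ ($F{\left(x \right)} = x^{2} \left(-2\right) = - 2 x^{2}$)
$\frac{28233 + F{\left(15 \right)}}{28664 + u{\left(-154,-207 \right)}} = \frac{28233 - 2 \cdot 15^{2}}{28664 + 27} = \frac{28233 - 450}{28691} = \left(28233 - 450\right) \frac{1}{28691} = 27783 \cdot \frac{1}{28691} = \frac{27783}{28691}$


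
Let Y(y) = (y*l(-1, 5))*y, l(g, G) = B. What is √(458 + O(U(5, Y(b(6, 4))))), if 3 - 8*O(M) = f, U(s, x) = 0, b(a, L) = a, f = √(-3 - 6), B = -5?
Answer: √(7334 - 6*I)/4 ≈ 21.41 - 0.0087577*I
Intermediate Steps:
l(g, G) = -5
f = 3*I (f = √(-9) = 3*I ≈ 3.0*I)
Y(y) = -5*y² (Y(y) = (y*(-5))*y = (-5*y)*y = -5*y²)
O(M) = 3/8 - 3*I/8
√(458 + O(U(5, Y(b(6, 4))))) = √(458 + (3/8 - 3*I/8)) = √(3667/8 - 3*I/8)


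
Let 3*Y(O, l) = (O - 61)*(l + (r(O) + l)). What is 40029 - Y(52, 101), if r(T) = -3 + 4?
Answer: 40638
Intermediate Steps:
r(T) = 1
Y(O, l) = (1 + 2*l)*(-61 + O)/3 (Y(O, l) = ((O - 61)*(l + (1 + l)))/3 = ((-61 + O)*(1 + 2*l))/3 = ((1 + 2*l)*(-61 + O))/3 = (1 + 2*l)*(-61 + O)/3)
40029 - Y(52, 101) = 40029 - (-61/3 - 122/3*101 + (1/3)*52 + (2/3)*52*101) = 40029 - (-61/3 - 12322/3 + 52/3 + 10504/3) = 40029 - 1*(-609) = 40029 + 609 = 40638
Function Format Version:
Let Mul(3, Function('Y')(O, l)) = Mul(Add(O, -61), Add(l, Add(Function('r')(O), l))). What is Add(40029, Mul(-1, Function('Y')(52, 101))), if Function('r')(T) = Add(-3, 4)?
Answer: 40638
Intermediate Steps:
Function('r')(T) = 1
Function('Y')(O, l) = Mul(Rational(1, 3), Add(1, Mul(2, l)), Add(-61, O)) (Function('Y')(O, l) = Mul(Rational(1, 3), Mul(Add(O, -61), Add(l, Add(1, l)))) = Mul(Rational(1, 3), Mul(Add(-61, O), Add(1, Mul(2, l)))) = Mul(Rational(1, 3), Mul(Add(1, Mul(2, l)), Add(-61, O))) = Mul(Rational(1, 3), Add(1, Mul(2, l)), Add(-61, O)))
Add(40029, Mul(-1, Function('Y')(52, 101))) = Add(40029, Mul(-1, Add(Rational(-61, 3), Mul(Rational(-122, 3), 101), Mul(Rational(1, 3), 52), Mul(Rational(2, 3), 52, 101)))) = Add(40029, Mul(-1, Add(Rational(-61, 3), Rational(-12322, 3), Rational(52, 3), Rational(10504, 3)))) = Add(40029, Mul(-1, -609)) = Add(40029, 609) = 40638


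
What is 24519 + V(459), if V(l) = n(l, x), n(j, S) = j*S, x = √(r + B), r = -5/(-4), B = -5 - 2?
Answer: 24519 + 459*I*√23/2 ≈ 24519.0 + 1100.6*I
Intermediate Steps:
B = -7
r = 5/4 (r = -5*(-¼) = 5/4 ≈ 1.2500)
x = I*√23/2 (x = √(5/4 - 7) = √(-23/4) = I*√23/2 ≈ 2.3979*I)
n(j, S) = S*j
V(l) = I*l*√23/2 (V(l) = (I*√23/2)*l = I*l*√23/2)
24519 + V(459) = 24519 + (½)*I*459*√23 = 24519 + 459*I*√23/2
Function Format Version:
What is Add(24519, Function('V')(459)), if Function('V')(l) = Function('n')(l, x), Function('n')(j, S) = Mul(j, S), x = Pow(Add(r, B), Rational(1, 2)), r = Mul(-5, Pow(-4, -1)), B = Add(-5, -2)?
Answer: Add(24519, Mul(Rational(459, 2), I, Pow(23, Rational(1, 2)))) ≈ Add(24519., Mul(1100.6, I))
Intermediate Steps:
B = -7
r = Rational(5, 4) (r = Mul(-5, Rational(-1, 4)) = Rational(5, 4) ≈ 1.2500)
x = Mul(Rational(1, 2), I, Pow(23, Rational(1, 2))) (x = Pow(Add(Rational(5, 4), -7), Rational(1, 2)) = Pow(Rational(-23, 4), Rational(1, 2)) = Mul(Rational(1, 2), I, Pow(23, Rational(1, 2))) ≈ Mul(2.3979, I))
Function('n')(j, S) = Mul(S, j)
Function('V')(l) = Mul(Rational(1, 2), I, l, Pow(23, Rational(1, 2))) (Function('V')(l) = Mul(Mul(Rational(1, 2), I, Pow(23, Rational(1, 2))), l) = Mul(Rational(1, 2), I, l, Pow(23, Rational(1, 2))))
Add(24519, Function('V')(459)) = Add(24519, Mul(Rational(1, 2), I, 459, Pow(23, Rational(1, 2)))) = Add(24519, Mul(Rational(459, 2), I, Pow(23, Rational(1, 2))))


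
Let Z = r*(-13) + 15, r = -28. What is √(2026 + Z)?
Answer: √2405 ≈ 49.041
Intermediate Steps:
Z = 379 (Z = -28*(-13) + 15 = 364 + 15 = 379)
√(2026 + Z) = √(2026 + 379) = √2405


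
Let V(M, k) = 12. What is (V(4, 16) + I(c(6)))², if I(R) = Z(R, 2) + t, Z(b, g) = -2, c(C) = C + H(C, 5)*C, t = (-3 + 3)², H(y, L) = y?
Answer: 100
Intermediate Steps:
t = 0 (t = 0² = 0)
c(C) = C + C² (c(C) = C + C*C = C + C²)
I(R) = -2 (I(R) = -2 + 0 = -2)
(V(4, 16) + I(c(6)))² = (12 - 2)² = 10² = 100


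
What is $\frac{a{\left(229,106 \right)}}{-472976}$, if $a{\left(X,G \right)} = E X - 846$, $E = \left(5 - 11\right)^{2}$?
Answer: $- \frac{3699}{236488} \approx -0.015641$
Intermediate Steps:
$E = 36$ ($E = \left(5 - 11\right)^{2} = \left(-6\right)^{2} = 36$)
$a{\left(X,G \right)} = -846 + 36 X$ ($a{\left(X,G \right)} = 36 X - 846 = -846 + 36 X$)
$\frac{a{\left(229,106 \right)}}{-472976} = \frac{-846 + 36 \cdot 229}{-472976} = \left(-846 + 8244\right) \left(- \frac{1}{472976}\right) = 7398 \left(- \frac{1}{472976}\right) = - \frac{3699}{236488}$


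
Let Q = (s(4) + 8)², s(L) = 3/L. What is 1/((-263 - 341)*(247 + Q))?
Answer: -4/781727 ≈ -5.1169e-6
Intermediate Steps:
Q = 1225/16 (Q = (3/4 + 8)² = (3*(¼) + 8)² = (¾ + 8)² = (35/4)² = 1225/16 ≈ 76.563)
1/((-263 - 341)*(247 + Q)) = 1/((-263 - 341)*(247 + 1225/16)) = 1/(-604*5177/16) = 1/(-781727/4) = -4/781727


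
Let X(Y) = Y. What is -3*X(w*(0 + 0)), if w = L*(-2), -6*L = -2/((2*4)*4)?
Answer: 0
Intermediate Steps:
L = 1/96 (L = -(-1)/(3*((2*4)*4)) = -(-1)/(3*(8*4)) = -(-1)/(3*32) = -1/6*(-1/16) = 1/96 ≈ 0.010417)
w = -1/48 (w = (1/96)*(-2) = -1/48 ≈ -0.020833)
-3*X(w*(0 + 0)) = -(-1)*(0 + 0)/16 = -(-1)*0/16 = -3*0 = 0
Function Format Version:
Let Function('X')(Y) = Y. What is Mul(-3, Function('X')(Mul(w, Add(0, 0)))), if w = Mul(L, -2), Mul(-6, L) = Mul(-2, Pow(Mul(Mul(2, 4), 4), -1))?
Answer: 0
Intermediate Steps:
L = Rational(1, 96) (L = Mul(Rational(-1, 6), Mul(-2, Pow(Mul(Mul(2, 4), 4), -1))) = Mul(Rational(-1, 6), Mul(-2, Pow(Mul(8, 4), -1))) = Mul(Rational(-1, 6), Mul(-2, Pow(32, -1))) = Mul(Rational(-1, 6), Mul(-2, Rational(1, 32))) = Mul(Rational(-1, 6), Rational(-1, 16)) = Rational(1, 96) ≈ 0.010417)
w = Rational(-1, 48) (w = Mul(Rational(1, 96), -2) = Rational(-1, 48) ≈ -0.020833)
Mul(-3, Function('X')(Mul(w, Add(0, 0)))) = Mul(-3, Mul(Rational(-1, 48), Add(0, 0))) = Mul(-3, Mul(Rational(-1, 48), 0)) = Mul(-3, 0) = 0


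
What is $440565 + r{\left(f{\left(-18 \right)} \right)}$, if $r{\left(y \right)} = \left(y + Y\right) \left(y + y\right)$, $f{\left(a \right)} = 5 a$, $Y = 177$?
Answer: $424905$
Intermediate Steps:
$r{\left(y \right)} = 2 y \left(177 + y\right)$ ($r{\left(y \right)} = \left(y + 177\right) \left(y + y\right) = \left(177 + y\right) 2 y = 2 y \left(177 + y\right)$)
$440565 + r{\left(f{\left(-18 \right)} \right)} = 440565 + 2 \cdot 5 \left(-18\right) \left(177 + 5 \left(-18\right)\right) = 440565 + 2 \left(-90\right) \left(177 - 90\right) = 440565 + 2 \left(-90\right) 87 = 440565 - 15660 = 424905$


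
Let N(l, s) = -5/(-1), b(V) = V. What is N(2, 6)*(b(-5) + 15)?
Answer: 50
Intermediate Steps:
N(l, s) = 5 (N(l, s) = -5*(-1) = 5)
N(2, 6)*(b(-5) + 15) = 5*(-5 + 15) = 5*10 = 50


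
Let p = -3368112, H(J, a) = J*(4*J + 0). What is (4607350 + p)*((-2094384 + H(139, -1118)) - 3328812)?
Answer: -6624857295056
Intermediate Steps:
H(J, a) = 4*J² (H(J, a) = J*(4*J) = 4*J²)
(4607350 + p)*((-2094384 + H(139, -1118)) - 3328812) = (4607350 - 3368112)*((-2094384 + 4*139²) - 3328812) = 1239238*((-2094384 + 4*19321) - 3328812) = 1239238*((-2094384 + 77284) - 3328812) = 1239238*(-2017100 - 3328812) = 1239238*(-5345912) = -6624857295056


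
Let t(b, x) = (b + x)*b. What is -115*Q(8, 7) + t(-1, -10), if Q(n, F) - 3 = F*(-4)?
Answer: 2886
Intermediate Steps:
Q(n, F) = 3 - 4*F (Q(n, F) = 3 + F*(-4) = 3 - 4*F)
t(b, x) = b*(b + x)
-115*Q(8, 7) + t(-1, -10) = -115*(3 - 4*7) - (-1 - 10) = -115*(3 - 28) - 1*(-11) = -115*(-25) + 11 = 2875 + 11 = 2886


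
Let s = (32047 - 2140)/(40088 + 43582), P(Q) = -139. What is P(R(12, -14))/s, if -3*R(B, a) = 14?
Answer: -3876710/9969 ≈ -388.88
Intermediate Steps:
R(B, a) = -14/3 (R(B, a) = -⅓*14 = -14/3)
s = 9969/27890 (s = 29907/83670 = 29907*(1/83670) = 9969/27890 ≈ 0.35744)
P(R(12, -14))/s = -139/9969/27890 = -139*27890/9969 = -3876710/9969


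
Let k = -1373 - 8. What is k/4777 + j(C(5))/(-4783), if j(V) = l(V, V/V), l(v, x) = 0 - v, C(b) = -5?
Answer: -6629208/22848391 ≈ -0.29014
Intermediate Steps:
k = -1381
l(v, x) = -v
j(V) = -V
k/4777 + j(C(5))/(-4783) = -1381/4777 - 1*(-5)/(-4783) = -1381*1/4777 + 5*(-1/4783) = -1381/4777 - 5/4783 = -6629208/22848391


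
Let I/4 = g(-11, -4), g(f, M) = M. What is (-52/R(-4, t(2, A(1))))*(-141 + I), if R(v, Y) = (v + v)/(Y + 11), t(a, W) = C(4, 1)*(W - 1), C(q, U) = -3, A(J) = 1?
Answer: -22451/2 ≈ -11226.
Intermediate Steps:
t(a, W) = 3 - 3*W (t(a, W) = -3*(W - 1) = -3*(-1 + W) = 3 - 3*W)
I = -16 (I = 4*(-4) = -16)
R(v, Y) = 2*v/(11 + Y) (R(v, Y) = (2*v)/(11 + Y) = 2*v/(11 + Y))
(-52/R(-4, t(2, A(1))))*(-141 + I) = (-52/(2*(-4)/(11 + (3 - 3*1))))*(-141 - 16) = -52/(2*(-4)/(11 + (3 - 3)))*(-157) = -52/(2*(-4)/(11 + 0))*(-157) = -52/(2*(-4)/11)*(-157) = -52/(2*(-4)*(1/11))*(-157) = -52/(-8/11)*(-157) = -52*(-11/8)*(-157) = (143/2)*(-157) = -22451/2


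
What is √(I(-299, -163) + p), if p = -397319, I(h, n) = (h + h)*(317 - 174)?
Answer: 13*I*√2857 ≈ 694.86*I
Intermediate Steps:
I(h, n) = 286*h (I(h, n) = (2*h)*143 = 286*h)
√(I(-299, -163) + p) = √(286*(-299) - 397319) = √(-85514 - 397319) = √(-482833) = 13*I*√2857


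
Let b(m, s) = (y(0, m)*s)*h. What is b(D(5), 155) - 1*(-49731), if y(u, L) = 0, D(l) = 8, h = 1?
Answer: 49731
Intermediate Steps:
b(m, s) = 0 (b(m, s) = (0*s)*1 = 0*1 = 0)
b(D(5), 155) - 1*(-49731) = 0 - 1*(-49731) = 0 + 49731 = 49731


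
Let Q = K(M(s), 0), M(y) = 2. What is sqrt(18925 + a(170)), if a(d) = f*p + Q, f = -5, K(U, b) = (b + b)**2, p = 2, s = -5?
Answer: sqrt(18915) ≈ 137.53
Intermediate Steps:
K(U, b) = 4*b**2 (K(U, b) = (2*b)**2 = 4*b**2)
Q = 0 (Q = 4*0**2 = 4*0 = 0)
a(d) = -10 (a(d) = -5*2 + 0 = -10 + 0 = -10)
sqrt(18925 + a(170)) = sqrt(18925 - 10) = sqrt(18915)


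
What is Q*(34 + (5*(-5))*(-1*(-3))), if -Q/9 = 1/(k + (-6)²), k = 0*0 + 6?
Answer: 123/14 ≈ 8.7857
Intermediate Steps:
k = 6 (k = 0 + 6 = 6)
Q = -3/14 (Q = -9/(6 + (-6)²) = -9/(6 + 36) = -9/42 = -9*1/42 = -3/14 ≈ -0.21429)
Q*(34 + (5*(-5))*(-1*(-3))) = -3*(34 + (5*(-5))*(-1*(-3)))/14 = -3*(34 - 25*3)/14 = -3*(34 - 75)/14 = -3/14*(-41) = 123/14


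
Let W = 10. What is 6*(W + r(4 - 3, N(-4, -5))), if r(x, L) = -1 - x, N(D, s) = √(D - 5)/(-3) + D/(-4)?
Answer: 48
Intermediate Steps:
N(D, s) = -√(-5 + D)/3 - D/4 (N(D, s) = √(-5 + D)*(-⅓) + D*(-¼) = -√(-5 + D)/3 - D/4)
6*(W + r(4 - 3, N(-4, -5))) = 6*(10 + (-1 - (4 - 3))) = 6*(10 + (-1 - 1*1)) = 6*(10 + (-1 - 1)) = 6*(10 - 2) = 6*8 = 48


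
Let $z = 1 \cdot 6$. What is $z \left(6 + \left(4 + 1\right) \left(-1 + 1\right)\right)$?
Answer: $36$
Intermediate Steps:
$z = 6$
$z \left(6 + \left(4 + 1\right) \left(-1 + 1\right)\right) = 6 \left(6 + \left(4 + 1\right) \left(-1 + 1\right)\right) = 6 \left(6 + 5 \cdot 0\right) = 6 \left(6 + 0\right) = 6 \cdot 6 = 36$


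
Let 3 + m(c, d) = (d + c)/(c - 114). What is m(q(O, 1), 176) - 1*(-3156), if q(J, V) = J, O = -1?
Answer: 72484/23 ≈ 3151.5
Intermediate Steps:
m(c, d) = -3 + (c + d)/(-114 + c) (m(c, d) = -3 + (d + c)/(c - 114) = -3 + (c + d)/(-114 + c))
m(q(O, 1), 176) - 1*(-3156) = (342 + 176 - 2*(-1))/(-114 - 1) - 1*(-3156) = (342 + 176 + 2)/(-115) + 3156 = -1/115*520 + 3156 = -104/23 + 3156 = 72484/23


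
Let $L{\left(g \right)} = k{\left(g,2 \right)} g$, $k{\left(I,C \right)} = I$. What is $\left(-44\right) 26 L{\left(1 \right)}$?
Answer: $-1144$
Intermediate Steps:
$L{\left(g \right)} = g^{2}$ ($L{\left(g \right)} = g g = g^{2}$)
$\left(-44\right) 26 L{\left(1 \right)} = \left(-44\right) 26 \cdot 1^{2} = \left(-1144\right) 1 = -1144$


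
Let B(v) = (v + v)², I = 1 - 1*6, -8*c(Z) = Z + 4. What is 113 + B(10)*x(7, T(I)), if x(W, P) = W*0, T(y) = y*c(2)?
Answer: 113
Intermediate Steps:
c(Z) = -½ - Z/8 (c(Z) = -(Z + 4)/8 = -(4 + Z)/8 = -½ - Z/8)
I = -5 (I = 1 - 6 = -5)
T(y) = -3*y/4 (T(y) = y*(-½ - ⅛*2) = y*(-½ - ¼) = y*(-¾) = -3*y/4)
x(W, P) = 0
B(v) = 4*v² (B(v) = (2*v)² = 4*v²)
113 + B(10)*x(7, T(I)) = 113 + (4*10²)*0 = 113 + (4*100)*0 = 113 + 400*0 = 113 + 0 = 113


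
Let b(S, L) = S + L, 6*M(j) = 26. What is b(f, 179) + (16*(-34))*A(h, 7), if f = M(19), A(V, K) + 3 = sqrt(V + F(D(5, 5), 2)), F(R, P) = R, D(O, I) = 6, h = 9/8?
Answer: 5446/3 - 136*sqrt(114) ≈ 363.25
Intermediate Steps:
M(j) = 13/3 (M(j) = (1/6)*26 = 13/3)
h = 9/8 (h = 9*(1/8) = 9/8 ≈ 1.1250)
A(V, K) = -3 + sqrt(6 + V) (A(V, K) = -3 + sqrt(V + 6) = -3 + sqrt(6 + V))
f = 13/3 ≈ 4.3333
b(S, L) = L + S
b(f, 179) + (16*(-34))*A(h, 7) = (179 + 13/3) + (16*(-34))*(-3 + sqrt(6 + 9/8)) = 550/3 - 544*(-3 + sqrt(57/8)) = 550/3 - 544*(-3 + sqrt(114)/4) = 550/3 + (1632 - 136*sqrt(114)) = 5446/3 - 136*sqrt(114)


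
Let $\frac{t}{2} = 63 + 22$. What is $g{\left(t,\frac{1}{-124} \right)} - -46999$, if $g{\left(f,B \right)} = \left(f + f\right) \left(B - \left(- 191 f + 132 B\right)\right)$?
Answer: $\frac{343701904}{31} \approx 1.1087 \cdot 10^{7}$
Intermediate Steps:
$t = 170$ ($t = 2 \left(63 + 22\right) = 2 \cdot 85 = 170$)
$g{\left(f,B \right)} = 2 f \left(- 131 B + 191 f\right)$ ($g{\left(f,B \right)} = 2 f \left(B - \left(- 191 f + 132 B\right)\right) = 2 f \left(- 131 B + 191 f\right)$)
$g{\left(t,\frac{1}{-124} \right)} - -46999 = 2 \cdot 170 \left(- \frac{131}{-124} + 191 \cdot 170\right) - -46999 = 2 \cdot 170 \left(\left(-131\right) \left(- \frac{1}{124}\right) + 32470\right) + 46999 = 2 \cdot 170 \left(\frac{131}{124} + 32470\right) + 46999 = 2 \cdot 170 \cdot \frac{4026411}{124} + 46999 = \frac{342244935}{31} + 46999 = \frac{343701904}{31}$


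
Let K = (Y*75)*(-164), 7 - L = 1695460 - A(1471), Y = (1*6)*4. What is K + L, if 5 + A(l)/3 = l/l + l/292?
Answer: -581269767/292 ≈ -1.9907e+6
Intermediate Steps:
Y = 24 (Y = 6*4 = 24)
A(l) = -12 + 3*l/292 (A(l) = -15 + 3*(l/l + l/292) = -15 + 3*(1 + l*(1/292)) = -15 + 3*(1 + l/292) = -15 + (3 + 3*l/292) = -12 + 3*l/292)
L = -495071367/292 (L = 7 - (1695460 - (-12 + (3/292)*1471)) = 7 - (1695460 - (-12 + 4413/292)) = 7 - (1695460 - 1*909/292) = 7 - (1695460 - 909/292) = 7 - 1*495073411/292 = 7 - 495073411/292 = -495071367/292 ≈ -1.6955e+6)
K = -295200 (K = (24*75)*(-164) = 1800*(-164) = -295200)
K + L = -295200 - 495071367/292 = -581269767/292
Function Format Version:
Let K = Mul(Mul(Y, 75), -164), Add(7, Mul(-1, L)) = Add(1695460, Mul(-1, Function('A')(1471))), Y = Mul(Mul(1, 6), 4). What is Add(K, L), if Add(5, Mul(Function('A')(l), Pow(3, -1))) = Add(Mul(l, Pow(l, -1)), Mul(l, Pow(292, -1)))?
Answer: Rational(-581269767, 292) ≈ -1.9907e+6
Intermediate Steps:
Y = 24 (Y = Mul(6, 4) = 24)
Function('A')(l) = Add(-12, Mul(Rational(3, 292), l)) (Function('A')(l) = Add(-15, Mul(3, Add(Mul(l, Pow(l, -1)), Mul(l, Pow(292, -1))))) = Add(-15, Mul(3, Add(1, Mul(l, Rational(1, 292))))) = Add(-15, Mul(3, Add(1, Mul(Rational(1, 292), l)))) = Add(-15, Add(3, Mul(Rational(3, 292), l))) = Add(-12, Mul(Rational(3, 292), l)))
L = Rational(-495071367, 292) (L = Add(7, Mul(-1, Add(1695460, Mul(-1, Add(-12, Mul(Rational(3, 292), 1471)))))) = Add(7, Mul(-1, Add(1695460, Mul(-1, Add(-12, Rational(4413, 292)))))) = Add(7, Mul(-1, Add(1695460, Mul(-1, Rational(909, 292))))) = Add(7, Mul(-1, Add(1695460, Rational(-909, 292)))) = Add(7, Mul(-1, Rational(495073411, 292))) = Add(7, Rational(-495073411, 292)) = Rational(-495071367, 292) ≈ -1.6955e+6)
K = -295200 (K = Mul(Mul(24, 75), -164) = Mul(1800, -164) = -295200)
Add(K, L) = Add(-295200, Rational(-495071367, 292)) = Rational(-581269767, 292)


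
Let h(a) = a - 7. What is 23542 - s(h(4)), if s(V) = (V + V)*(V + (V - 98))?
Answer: 22918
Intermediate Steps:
h(a) = -7 + a
s(V) = 2*V*(-98 + 2*V) (s(V) = (2*V)*(V + (-98 + V)) = (2*V)*(-98 + 2*V) = 2*V*(-98 + 2*V))
23542 - s(h(4)) = 23542 - 4*(-7 + 4)*(-49 + (-7 + 4)) = 23542 - 4*(-3)*(-49 - 3) = 23542 - 4*(-3)*(-52) = 23542 - 1*624 = 23542 - 624 = 22918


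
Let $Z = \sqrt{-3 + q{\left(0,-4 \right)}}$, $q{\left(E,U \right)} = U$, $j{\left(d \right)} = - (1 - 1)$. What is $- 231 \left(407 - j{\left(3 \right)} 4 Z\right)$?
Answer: $-94017$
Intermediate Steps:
$j{\left(d \right)} = 0$ ($j{\left(d \right)} = \left(-1\right) 0 = 0$)
$Z = i \sqrt{7}$ ($Z = \sqrt{-3 - 4} = \sqrt{-7} = i \sqrt{7} \approx 2.6458 i$)
$- 231 \left(407 - j{\left(3 \right)} 4 Z\right) = - 231 \left(407 - 0 \cdot 4 i \sqrt{7}\right) = - 231 \left(407 - 0 i \sqrt{7}\right) = - 231 \left(407 - 0\right) = - 231 \left(407 + 0\right) = \left(-231\right) 407 = -94017$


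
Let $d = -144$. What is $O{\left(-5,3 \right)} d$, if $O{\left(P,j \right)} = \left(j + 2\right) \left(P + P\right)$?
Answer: $7200$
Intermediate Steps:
$O{\left(P,j \right)} = 2 P \left(2 + j\right)$ ($O{\left(P,j \right)} = \left(2 + j\right) 2 P = 2 P \left(2 + j\right)$)
$O{\left(-5,3 \right)} d = 2 \left(-5\right) \left(2 + 3\right) \left(-144\right) = 2 \left(-5\right) 5 \left(-144\right) = \left(-50\right) \left(-144\right) = 7200$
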